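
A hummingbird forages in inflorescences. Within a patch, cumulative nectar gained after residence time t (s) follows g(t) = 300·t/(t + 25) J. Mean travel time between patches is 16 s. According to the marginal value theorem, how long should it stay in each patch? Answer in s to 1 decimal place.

By the marginal value theorem, leave when the instantaneous gain rate g'(t) equals the habitat-wide average g(t)/(T + t).
g'(t) = 300·25/(t + 25)². Setting 300·25/(t+25)² = 300t/[(t+25)(16+t)] gives 25(16+t) = t(t+25), so t² = 25×16 = 400.
t* = √400 = 20 s.

20.0 s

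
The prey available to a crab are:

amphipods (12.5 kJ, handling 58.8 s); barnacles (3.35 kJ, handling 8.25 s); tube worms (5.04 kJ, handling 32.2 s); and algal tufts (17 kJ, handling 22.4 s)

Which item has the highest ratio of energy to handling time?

algal tufts

In descending order of E/h:
algal tufts: 17/22.4 = 0.759 kJ/s
barnacles: 3.35/8.25 = 0.406 kJ/s
amphipods: 12.5/58.8 = 0.213 kJ/s
tube worms: 5.04/32.2 = 0.157 kJ/s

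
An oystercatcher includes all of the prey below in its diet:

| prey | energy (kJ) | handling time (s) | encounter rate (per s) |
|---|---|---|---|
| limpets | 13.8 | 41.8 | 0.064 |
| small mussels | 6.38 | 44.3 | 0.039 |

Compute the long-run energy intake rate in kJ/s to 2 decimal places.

0.21 kJ/s

R = (0.064×13.8 + 0.039×6.38) / (1 + 0.064×41.8 + 0.039×44.3) = 1.132/5.403 = 0.2095 kJ/s.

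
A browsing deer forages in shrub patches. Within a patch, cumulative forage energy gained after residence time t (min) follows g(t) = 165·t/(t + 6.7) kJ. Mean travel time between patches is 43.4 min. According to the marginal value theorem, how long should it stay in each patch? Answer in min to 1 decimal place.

17.1 min

Optimal t* satisfies g'(t*) = g(t*)/(T + t*).
g'(t) = 165·6.7/(t + 6.7)². Setting 165·6.7/(t+6.7)² = 165t/[(t+6.7)(43.4+t)] gives 6.7(43.4+t) = t(t+6.7), so t² = 6.7×43.4 = 290.8.
t* = √290.8 = 17.05 min.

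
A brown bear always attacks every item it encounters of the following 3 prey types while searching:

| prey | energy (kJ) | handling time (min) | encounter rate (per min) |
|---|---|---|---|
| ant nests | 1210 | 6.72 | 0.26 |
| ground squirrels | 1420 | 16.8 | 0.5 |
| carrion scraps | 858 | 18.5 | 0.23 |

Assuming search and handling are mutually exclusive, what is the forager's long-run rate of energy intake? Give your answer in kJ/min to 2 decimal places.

79.34 kJ/min

Energy encountered per unit search time: 0.26×1210 + 0.5×1420 + 0.23×858 = 1222 kJ/min.
Handling time per unit search time: 0.26×6.72 + 0.5×16.8 + 0.23×18.5 = 14.4.
Rate = 1222/(1 + 14.4) = 79.34 kJ/min.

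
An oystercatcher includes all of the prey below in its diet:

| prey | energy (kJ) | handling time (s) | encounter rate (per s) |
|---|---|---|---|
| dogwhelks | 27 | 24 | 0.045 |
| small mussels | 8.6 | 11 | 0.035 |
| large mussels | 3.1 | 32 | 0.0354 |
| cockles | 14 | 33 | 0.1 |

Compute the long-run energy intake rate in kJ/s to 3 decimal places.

0.439 kJ/s

Energy encountered per unit search time: 0.045×27 + 0.035×8.6 + 0.0354×3.1 + 0.1×14 = 3.026 kJ/s.
Handling time per unit search time: 0.045×24 + 0.035×11 + 0.0354×32 + 0.1×33 = 5.898.
Rate = 3.026/(1 + 5.898) = 0.4387 kJ/s.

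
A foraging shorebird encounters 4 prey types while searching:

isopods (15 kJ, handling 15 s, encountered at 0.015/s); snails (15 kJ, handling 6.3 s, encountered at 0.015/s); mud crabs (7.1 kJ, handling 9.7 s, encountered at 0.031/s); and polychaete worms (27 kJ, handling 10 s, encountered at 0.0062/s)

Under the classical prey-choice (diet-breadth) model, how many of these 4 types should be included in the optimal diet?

E/h in descending order: polychaete worms 2.7, snails 2.38, isopods 1, mud crabs 0.732 kJ/s. The optimal diet is the largest prefix of this list for which every included type satisfies E_i/h_i > R on the types above it.
Rate on top 1: 0.1576. snails: 2.38 > 0.1576 → include.
Rate on top 2: 0.3393. isopods: 1 > 0.3393 → include.
Rate on top 3: 0.4469. mud crabs: 0.732 > 0.4469 → include.
Optimal diet: polychaete worms, snails, isopods, mud crabs — 4 of 4 types.

4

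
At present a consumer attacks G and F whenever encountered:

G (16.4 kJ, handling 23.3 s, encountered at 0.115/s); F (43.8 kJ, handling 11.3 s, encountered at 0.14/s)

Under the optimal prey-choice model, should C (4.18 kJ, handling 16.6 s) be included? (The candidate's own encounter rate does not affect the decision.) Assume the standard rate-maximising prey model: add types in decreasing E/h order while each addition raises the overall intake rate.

Current rate: (0.115×16.4 + 0.14×43.8)/(1 + 0.115×23.3 + 0.14×11.3) = 1.524 kJ/s.
C: E/h = 4.18/16.6 = 0.2518 kJ/s.
0.2518 < 1.524, so adding C would lower the average — exclude it.

No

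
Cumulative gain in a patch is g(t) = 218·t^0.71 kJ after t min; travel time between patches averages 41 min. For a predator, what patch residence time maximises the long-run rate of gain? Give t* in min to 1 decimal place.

Optimal t* satisfies g'(t*) = g(t*)/(T + t*).
g'(t) = 0.71·218·t^-0.29. Setting 0.71·218·t^-0.29 = 218·t^0.71/(41+t) gives 0.71(41+t) = t, so 0.29·t = 0.71×41.
t* = 0.71×41/0.29 = 100.4 min.

100.4 min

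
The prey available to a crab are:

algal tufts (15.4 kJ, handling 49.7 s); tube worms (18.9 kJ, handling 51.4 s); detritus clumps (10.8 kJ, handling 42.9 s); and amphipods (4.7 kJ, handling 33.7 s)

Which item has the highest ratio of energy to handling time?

tube worms

In descending order of E/h:
tube worms: 18.9/51.4 = 0.368 kJ/s
algal tufts: 15.4/49.7 = 0.31 kJ/s
detritus clumps: 10.8/42.9 = 0.252 kJ/s
amphipods: 4.7/33.7 = 0.139 kJ/s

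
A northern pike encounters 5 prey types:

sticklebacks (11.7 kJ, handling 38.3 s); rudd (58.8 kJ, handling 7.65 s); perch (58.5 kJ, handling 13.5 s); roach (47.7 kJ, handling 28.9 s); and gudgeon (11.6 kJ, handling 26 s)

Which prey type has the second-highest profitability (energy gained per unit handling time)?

perch

Profitability E/h (kJ/s): sticklebacks = 11.7/38.3 = 0.305, rudd = 58.8/7.65 = 7.69, perch = 58.5/13.5 = 4.33, roach = 47.7/28.9 = 1.65, gudgeon = 11.6/26 = 0.446.
Ranked: rudd > perch > roach > gudgeon > sticklebacks.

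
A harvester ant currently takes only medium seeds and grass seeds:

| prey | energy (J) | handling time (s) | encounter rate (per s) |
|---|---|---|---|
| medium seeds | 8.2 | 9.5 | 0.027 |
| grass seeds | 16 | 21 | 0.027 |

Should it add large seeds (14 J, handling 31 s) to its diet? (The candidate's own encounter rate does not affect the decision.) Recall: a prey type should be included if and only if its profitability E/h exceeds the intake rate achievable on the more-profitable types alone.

Current rate: (0.027×8.2 + 0.027×16)/(1 + 0.027×9.5 + 0.027×21) = 0.3583 J/s.
Profitability of large seeds: 14/31 = 0.4516 J/s.
0.4516 > 0.3583, so adding large seeds raises the average — include it.

Yes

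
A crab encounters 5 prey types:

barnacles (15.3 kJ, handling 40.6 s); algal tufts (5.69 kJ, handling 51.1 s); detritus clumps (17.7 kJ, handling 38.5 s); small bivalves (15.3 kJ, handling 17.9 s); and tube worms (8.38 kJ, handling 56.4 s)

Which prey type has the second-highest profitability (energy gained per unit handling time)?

Profitability E/h (kJ/s): barnacles = 15.3/40.6 = 0.377, algal tufts = 5.69/51.1 = 0.111, detritus clumps = 17.7/38.5 = 0.46, small bivalves = 15.3/17.9 = 0.855, tube worms = 8.38/56.4 = 0.149.
Ranked: small bivalves > detritus clumps > barnacles > tube worms > algal tufts.

detritus clumps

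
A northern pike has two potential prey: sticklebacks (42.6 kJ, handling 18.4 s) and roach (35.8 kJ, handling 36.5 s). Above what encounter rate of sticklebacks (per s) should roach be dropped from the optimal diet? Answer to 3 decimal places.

The zero-one rule: include roach iff E₂/h₂ > λE₁/(1+λh₁). Equality gives the switch point.
λE₁h₂ = E₂ + λE₂h₁ ⇒ λ = E₂/(E₁h₂ − E₂h₁) = 35.8/(1555 − 658.7) = 0.03995 per s.

0.040 per s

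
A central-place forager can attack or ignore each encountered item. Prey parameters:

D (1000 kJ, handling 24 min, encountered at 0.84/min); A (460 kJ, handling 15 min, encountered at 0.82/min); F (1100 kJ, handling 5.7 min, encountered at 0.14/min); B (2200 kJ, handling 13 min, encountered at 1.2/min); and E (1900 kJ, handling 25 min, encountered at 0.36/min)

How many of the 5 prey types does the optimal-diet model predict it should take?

E/h in descending order: F 193, B 169, E 76, D 41.7, A 30.7 kJ/min. The optimal diet is the largest prefix of this list for which every included type satisfies E_i/h_i > R on the types above it.
Rate on top 1: 85.65. B: 169 > 85.65 → include.
Rate on top 2: 160.6. E: 76 < 160.6 → exclude; stop.
Optimal diet: F, B — 2 of 5 types.

2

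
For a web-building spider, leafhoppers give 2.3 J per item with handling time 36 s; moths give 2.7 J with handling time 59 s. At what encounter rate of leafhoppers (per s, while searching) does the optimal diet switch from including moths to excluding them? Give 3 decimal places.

0.070 per s

Drop moths once their profitability E₂/h₂ falls below the rate achievable on leafhoppers alone: E₂/h₂ = λE₁/(1 + λh₁).
Solve for λ: λE₁h₂ = E₂(1 + λh₁) → λ(E₁h₂ − E₂h₁) = E₂ → λ = E₂/(E₁h₂ − E₂h₁).
λ = 2.7/(2.3×59 − 2.7×36) = 2.7/38.5 = 0.07013 per s.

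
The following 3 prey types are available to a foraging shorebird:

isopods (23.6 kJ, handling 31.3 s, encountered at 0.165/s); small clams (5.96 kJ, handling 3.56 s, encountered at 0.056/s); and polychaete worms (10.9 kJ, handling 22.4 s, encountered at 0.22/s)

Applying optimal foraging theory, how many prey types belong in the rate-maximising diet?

Rank by E/h (kJ/s): small clams 1.67, isopods 0.754, polychaete worms 0.487. Include each in turn until the next type's E/h falls below the running intake rate.
Rate on top 1: 0.2783. isopods: 0.754 > 0.2783 → include.
Rate on top 2: 0.6643. polychaete worms: 0.487 < 0.6643 → exclude; stop.
Optimal diet: small clams, isopods — 2 of 3 types.

2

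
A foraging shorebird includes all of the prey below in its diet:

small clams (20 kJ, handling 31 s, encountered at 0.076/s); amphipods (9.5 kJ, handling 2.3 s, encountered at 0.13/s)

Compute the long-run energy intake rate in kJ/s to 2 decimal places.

0.75 kJ/s

Energy encountered per unit search time: 0.076×20 + 0.13×9.5 = 2.755 kJ/s.
Handling time per unit search time: 0.076×31 + 0.13×2.3 = 2.655.
Rate = 2.755/(1 + 2.655) = 0.7538 kJ/s.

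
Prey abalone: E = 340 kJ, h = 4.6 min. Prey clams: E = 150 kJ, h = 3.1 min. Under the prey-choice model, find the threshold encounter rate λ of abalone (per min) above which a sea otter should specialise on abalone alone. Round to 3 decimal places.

At the threshold, the rate on abalone alone equals the profitability of clams: λ·340/(1 + λ·4.6) = 150/3.1 = 48.39.
Rearranging, λ(340 − 48.39×4.6) = 48.39, so λ = 48.39/117.4 = 0.4121 per min.

0.412 per min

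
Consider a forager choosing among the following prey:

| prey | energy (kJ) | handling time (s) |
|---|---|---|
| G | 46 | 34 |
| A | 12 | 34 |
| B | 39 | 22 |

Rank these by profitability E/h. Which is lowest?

A

Profitability E/h (kJ/s): G = 46/34 = 1.35, A = 12/34 = 0.353, B = 39/22 = 1.77.
Ranked: B > G > A.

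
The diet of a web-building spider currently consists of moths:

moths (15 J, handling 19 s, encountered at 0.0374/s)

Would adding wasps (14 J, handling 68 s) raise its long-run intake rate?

No

Current rate: (0.0374×15)/(1 + 0.0374×19) = 0.328 J/s.
Profitability of wasps: 14/68 = 0.2059 J/s.
Since 0.2059 < R, time spent handling wasps is better spent searching.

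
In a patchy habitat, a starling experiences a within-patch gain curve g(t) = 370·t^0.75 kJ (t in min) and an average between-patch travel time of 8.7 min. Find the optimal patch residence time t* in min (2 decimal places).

Maximise g(t)/(T+t): set derivative to zero → g'(t)(T+t) = g(t).
g'(t) = 0.75·370·t^-0.25. Setting 0.75·370·t^-0.25 = 370·t^0.75/(8.7+t) gives 0.75(8.7+t) = t, so 0.25·t = 0.75×8.7.
t* = 0.75×8.7/0.25 = 26.1 min.

26.10 min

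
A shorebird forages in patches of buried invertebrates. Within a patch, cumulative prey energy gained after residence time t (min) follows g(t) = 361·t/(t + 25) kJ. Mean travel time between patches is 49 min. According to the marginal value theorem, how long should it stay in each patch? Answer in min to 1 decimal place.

By the marginal value theorem, leave when the instantaneous gain rate g'(t) equals the habitat-wide average g(t)/(T + t).
g'(t) = 361·25/(t + 25)². Setting 361·25/(t+25)² = 361t/[(t+25)(49+t)] gives 25(49+t) = t(t+25), so t² = 25×49 = 1225.
t* = √1225 = 35 min.

35.0 min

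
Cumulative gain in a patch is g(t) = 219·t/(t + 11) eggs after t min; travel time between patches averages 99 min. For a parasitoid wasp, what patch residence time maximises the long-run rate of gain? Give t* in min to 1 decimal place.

33.0 min

By the marginal value theorem, leave when the instantaneous gain rate g'(t) equals the habitat-wide average g(t)/(T + t).
g'(t) = 219·11/(t + 11)². Setting 219·11/(t+11)² = 219t/[(t+11)(99+t)] gives 11(99+t) = t(t+11), so t² = 11×99 = 1089.
t* = √1089 = 33 min.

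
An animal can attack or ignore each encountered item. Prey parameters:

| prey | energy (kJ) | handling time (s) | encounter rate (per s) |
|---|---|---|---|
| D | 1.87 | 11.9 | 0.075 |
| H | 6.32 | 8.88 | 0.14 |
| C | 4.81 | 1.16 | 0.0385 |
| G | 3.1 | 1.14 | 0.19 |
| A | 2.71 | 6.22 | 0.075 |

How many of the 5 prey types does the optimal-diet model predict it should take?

Profitabilities (E/h, kJ/s): C 4.15, G 2.72, H 0.712, A 0.436, D 0.157. Add prey in this order while the next type's profitability exceeds the intake rate on those already taken.
Rate on top 1: 0.1773. G: 2.72 > 0.1773 → include.
Rate on top 2: 0.6138. H: 0.712 > 0.6138 → include.
Rate on top 3: 0.6624. A: 0.436 < 0.6624 → exclude; stop.
Optimal diet: C, G, H — 3 of 5 types.

3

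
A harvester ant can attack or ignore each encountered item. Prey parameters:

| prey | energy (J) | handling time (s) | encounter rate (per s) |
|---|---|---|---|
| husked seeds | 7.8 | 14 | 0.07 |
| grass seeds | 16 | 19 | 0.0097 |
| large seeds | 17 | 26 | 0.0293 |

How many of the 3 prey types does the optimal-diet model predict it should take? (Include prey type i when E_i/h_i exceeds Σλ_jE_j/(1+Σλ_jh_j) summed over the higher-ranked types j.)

3

Profitabilities (E/h, J/s): grass seeds 0.842, large seeds 0.654, husked seeds 0.557. Add prey in this order while the next type's profitability exceeds the intake rate on those already taken.
Rate on top 1: 0.131. large seeds: 0.654 > 0.131 → include.
Rate on top 2: 0.3357. husked seeds: 0.557 > 0.3357 → include.
Optimal diet: grass seeds, large seeds, husked seeds — 3 of 3 types.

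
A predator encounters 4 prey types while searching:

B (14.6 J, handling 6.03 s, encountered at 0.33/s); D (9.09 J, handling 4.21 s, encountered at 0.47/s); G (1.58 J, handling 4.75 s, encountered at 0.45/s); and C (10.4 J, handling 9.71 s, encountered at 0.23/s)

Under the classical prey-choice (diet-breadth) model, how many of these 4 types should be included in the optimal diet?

2

E/h in descending order: B 2.42, D 2.16, C 1.07, G 0.333 J/s. The optimal diet is the largest prefix of this list for which every included type satisfies E_i/h_i > R on the types above it.
Rate on top 1: 1.611. D: 2.16 > 1.611 → include.
Rate on top 2: 1.83. C: 1.07 < 1.83 → exclude; stop.
Optimal diet: B, D — 2 of 4 types.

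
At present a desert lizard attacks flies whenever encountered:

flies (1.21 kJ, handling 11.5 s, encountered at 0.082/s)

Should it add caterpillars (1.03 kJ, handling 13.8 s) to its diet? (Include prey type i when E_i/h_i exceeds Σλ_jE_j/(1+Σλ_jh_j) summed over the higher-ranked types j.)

Yes

Intake rate on the current diet: R = (0.082×1.21) / (1 + 0.082×11.5) = 0.09922/1.943 = 0.05107 kJ/s.
Profitability of caterpillars: 1.03/13.8 = 0.07464 kJ/s.
0.07464 > 0.05107, so adding caterpillars raises the average — include it.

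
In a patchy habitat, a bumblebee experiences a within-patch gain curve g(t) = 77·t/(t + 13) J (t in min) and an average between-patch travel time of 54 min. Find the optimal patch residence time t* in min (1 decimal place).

26.5 min

Maximise g(t)/(T+t): set derivative to zero → g'(t)(T+t) = g(t).
g'(t) = 77·13/(t + 13)². Setting 77·13/(t+13)² = 77t/[(t+13)(54+t)] gives 13(54+t) = t(t+13), so t² = 13×54 = 702.
t* = √702 = 26.5 min.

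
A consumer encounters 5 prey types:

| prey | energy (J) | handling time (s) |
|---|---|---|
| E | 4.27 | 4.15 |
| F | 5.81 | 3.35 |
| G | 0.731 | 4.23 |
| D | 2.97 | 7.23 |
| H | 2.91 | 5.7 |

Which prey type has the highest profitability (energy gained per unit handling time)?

F

In descending order of E/h:
F: 5.81/3.35 = 1.73 J/s
E: 4.27/4.15 = 1.03 J/s
H: 2.91/5.7 = 0.511 J/s
D: 2.97/7.23 = 0.411 J/s
G: 0.731/4.23 = 0.173 J/s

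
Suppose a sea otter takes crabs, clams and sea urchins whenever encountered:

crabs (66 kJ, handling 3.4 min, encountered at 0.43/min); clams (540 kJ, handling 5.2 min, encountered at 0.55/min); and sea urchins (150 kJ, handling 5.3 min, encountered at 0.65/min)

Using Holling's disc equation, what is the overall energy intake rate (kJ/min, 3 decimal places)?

48.235 kJ/min

Energy encountered per unit search time: 0.43×66 + 0.55×540 + 0.65×150 = 422.9 kJ/min.
Handling time per unit search time: 0.43×3.4 + 0.55×5.2 + 0.65×5.3 = 7.767.
Rate = 422.9/(1 + 7.767) = 48.24 kJ/min.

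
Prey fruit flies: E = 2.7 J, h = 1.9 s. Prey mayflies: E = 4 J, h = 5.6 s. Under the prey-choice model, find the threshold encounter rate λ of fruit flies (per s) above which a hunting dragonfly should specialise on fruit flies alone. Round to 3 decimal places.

0.532 per s

At the threshold, the rate on fruit flies alone equals the profitability of mayflies: λ·2.7/(1 + λ·1.9) = 4/5.6 = 0.7143.
Rearranging, λ(2.7 − 0.7143×1.9) = 0.7143, so λ = 0.7143/1.343 = 0.5319 per s.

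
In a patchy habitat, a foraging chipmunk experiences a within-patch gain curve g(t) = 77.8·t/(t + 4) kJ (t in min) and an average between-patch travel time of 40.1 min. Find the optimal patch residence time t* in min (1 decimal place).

12.7 min

Maximise g(t)/(T+t): set derivative to zero → g'(t)(T+t) = g(t).
g'(t) = 77.8·4/(t + 4)². Setting 77.8·4/(t+4)² = 77.8t/[(t+4)(40.1+t)] gives 4(40.1+t) = t(t+4), so t² = 4×40.1 = 160.4.
t* = √160.4 = 12.66 min.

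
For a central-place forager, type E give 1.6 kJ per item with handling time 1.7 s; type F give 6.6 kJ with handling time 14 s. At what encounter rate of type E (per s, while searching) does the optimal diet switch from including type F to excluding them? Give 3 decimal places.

0.590 per s

Drop type F once their profitability E₂/h₂ falls below the rate achievable on type E alone: E₂/h₂ = λE₁/(1 + λh₁).
Solve for λ: λE₁h₂ = E₂(1 + λh₁) → λ(E₁h₂ − E₂h₁) = E₂ → λ = E₂/(E₁h₂ − E₂h₁).
λ = 6.6/(1.6×14 − 6.6×1.7) = 6.6/11.18 = 0.5903 per s.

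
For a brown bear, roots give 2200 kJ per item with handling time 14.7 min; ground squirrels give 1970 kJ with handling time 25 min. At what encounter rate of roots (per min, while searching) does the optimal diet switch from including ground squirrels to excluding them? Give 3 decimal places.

Drop ground squirrels once their profitability E₂/h₂ falls below the rate achievable on roots alone: E₂/h₂ = λE₁/(1 + λh₁).
Solve for λ: λE₁h₂ = E₂(1 + λh₁) → λ(E₁h₂ − E₂h₁) = E₂ → λ = E₂/(E₁h₂ − E₂h₁).
λ = 1970/(2200×25 − 1970×14.7) = 1970/2.604e+04 = 0.07565 per min.

0.076 per min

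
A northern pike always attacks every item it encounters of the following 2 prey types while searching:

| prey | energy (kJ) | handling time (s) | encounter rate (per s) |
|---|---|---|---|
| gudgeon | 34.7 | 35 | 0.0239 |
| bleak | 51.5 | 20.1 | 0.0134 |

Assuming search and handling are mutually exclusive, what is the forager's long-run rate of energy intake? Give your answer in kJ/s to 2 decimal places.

0.72 kJ/s

R = (0.0239×34.7 + 0.0134×51.5) / (1 + 0.0239×35 + 0.0134×20.1) = 1.519/2.106 = 0.7215 kJ/s.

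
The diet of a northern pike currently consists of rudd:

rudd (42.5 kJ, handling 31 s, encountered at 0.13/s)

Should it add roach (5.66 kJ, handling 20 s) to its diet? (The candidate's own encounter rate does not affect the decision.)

On rudd alone, R = ΣλE/(1+Σλh) = 5.525/5.03 = 1.098 kJ/s.
Profitability of roach: 5.66/20 = 0.283 kJ/s.
Since 0.283 < R, time spent handling roach is better spent searching.

No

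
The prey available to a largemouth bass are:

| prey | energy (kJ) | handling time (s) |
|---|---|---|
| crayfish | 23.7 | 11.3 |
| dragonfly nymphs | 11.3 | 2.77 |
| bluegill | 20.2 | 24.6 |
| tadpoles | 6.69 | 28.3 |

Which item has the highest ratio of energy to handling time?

In descending order of E/h:
dragonfly nymphs: 11.3/2.77 = 4.08 kJ/s
crayfish: 23.7/11.3 = 2.1 kJ/s
bluegill: 20.2/24.6 = 0.821 kJ/s
tadpoles: 6.69/28.3 = 0.236 kJ/s

dragonfly nymphs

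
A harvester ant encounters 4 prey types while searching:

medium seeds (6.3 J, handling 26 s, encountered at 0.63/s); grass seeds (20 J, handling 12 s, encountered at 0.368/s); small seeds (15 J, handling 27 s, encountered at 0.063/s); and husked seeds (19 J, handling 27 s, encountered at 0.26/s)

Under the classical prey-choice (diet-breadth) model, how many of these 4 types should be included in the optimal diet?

E/h in descending order: grass seeds 1.67, husked seeds 0.704, small seeds 0.556, medium seeds 0.242 J/s. The optimal diet is the largest prefix of this list for which every included type satisfies E_i/h_i > R on the types above it.
Rate on top 1: 1.359. husked seeds: 0.704 < 1.359 → exclude; stop.
Optimal diet: grass seeds — 1 of 4 types.

1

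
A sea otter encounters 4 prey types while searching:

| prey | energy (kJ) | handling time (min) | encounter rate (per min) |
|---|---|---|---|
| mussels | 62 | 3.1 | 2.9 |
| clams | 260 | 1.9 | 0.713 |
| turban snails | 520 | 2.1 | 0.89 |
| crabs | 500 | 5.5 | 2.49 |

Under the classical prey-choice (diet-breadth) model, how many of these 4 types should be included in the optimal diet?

1

Rank by E/h (kJ/min): turban snails 248, clams 137, crabs 90.9, mussels 20. Include each in turn until the next type's E/h falls below the running intake rate.
Rate on top 1: 161.3. clams: 137 < 161.3 → exclude; stop.
Optimal diet: turban snails — 1 of 4 types.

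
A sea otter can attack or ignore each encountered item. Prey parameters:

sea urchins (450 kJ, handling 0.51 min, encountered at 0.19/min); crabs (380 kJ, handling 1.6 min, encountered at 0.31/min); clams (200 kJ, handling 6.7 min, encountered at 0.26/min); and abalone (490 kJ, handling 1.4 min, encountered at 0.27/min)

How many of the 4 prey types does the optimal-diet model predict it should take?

3

Rank by E/h (kJ/min): sea urchins 882, abalone 350, crabs 238, clams 29.9. Include each in turn until the next type's E/h falls below the running intake rate.
Rate on top 1: 77.95. abalone: 350 > 77.95 → include.
Rate on top 2: 147.7. crabs: 238 > 147.7 → include.
Rate on top 3: 170.3. clams: 29.9 < 170.3 → exclude; stop.
Optimal diet: sea urchins, abalone, crabs — 3 of 4 types.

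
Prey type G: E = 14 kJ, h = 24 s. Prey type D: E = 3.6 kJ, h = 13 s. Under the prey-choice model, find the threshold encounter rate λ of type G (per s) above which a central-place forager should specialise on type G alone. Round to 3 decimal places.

0.038 per s

At the threshold, the rate on type G alone equals the profitability of type D: λ·14/(1 + λ·24) = 3.6/13 = 0.2769.
Rearranging, λ(14 − 0.2769×24) = 0.2769, so λ = 0.2769/7.354 = 0.03766 per s.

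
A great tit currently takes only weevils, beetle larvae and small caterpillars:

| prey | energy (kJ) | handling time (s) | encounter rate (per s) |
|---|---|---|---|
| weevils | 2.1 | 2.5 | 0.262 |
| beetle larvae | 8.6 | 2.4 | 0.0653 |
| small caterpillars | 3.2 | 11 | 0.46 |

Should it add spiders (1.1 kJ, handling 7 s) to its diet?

Intake rate on the current diet: R = (0.262×2.1 + 0.0653×8.6 + 0.46×3.2) / (1 + 0.262×2.5 + 0.0653×2.4 + 0.46×11) = 2.584/6.872 = 0.376 kJ/s.
Profitability of spiders: 1.1/7 = 0.1571 kJ/s.
0.1571 < 0.376, so adding spiders would lower the average — exclude it.

No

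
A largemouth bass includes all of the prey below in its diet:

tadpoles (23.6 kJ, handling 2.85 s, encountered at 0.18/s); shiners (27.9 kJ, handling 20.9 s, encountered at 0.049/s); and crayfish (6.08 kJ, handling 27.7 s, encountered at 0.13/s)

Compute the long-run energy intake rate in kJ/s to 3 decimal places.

1.044 kJ/s

R = Σλ_iE_i / (1 + Σλ_ih_i)
Numerator: 0.18×23.6 + 0.049×27.9 + 0.13×6.08 = 6.405
Denominator: 1 + 0.18×2.85 + 0.049×20.9 + 0.13×27.7 = 6.138
R = 6.405/6.138 = 1.044 kJ/s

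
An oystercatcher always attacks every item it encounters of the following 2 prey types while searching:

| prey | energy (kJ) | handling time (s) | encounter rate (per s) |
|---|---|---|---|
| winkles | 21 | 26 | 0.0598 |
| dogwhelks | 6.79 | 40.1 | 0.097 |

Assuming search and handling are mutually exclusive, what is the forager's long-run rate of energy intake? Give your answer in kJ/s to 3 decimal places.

R = (0.0598×21 + 0.097×6.79) / (1 + 0.0598×26 + 0.097×40.1) = 1.914/6.445 = 0.2971 kJ/s.

0.297 kJ/s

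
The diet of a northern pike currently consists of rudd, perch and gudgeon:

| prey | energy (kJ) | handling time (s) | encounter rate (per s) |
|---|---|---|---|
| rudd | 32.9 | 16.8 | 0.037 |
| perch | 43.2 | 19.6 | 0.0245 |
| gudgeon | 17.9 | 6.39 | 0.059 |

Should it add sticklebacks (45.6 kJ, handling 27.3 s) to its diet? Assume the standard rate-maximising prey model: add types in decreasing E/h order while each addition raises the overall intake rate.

Yes

Intake rate on the current diet: R = (0.037×32.9 + 0.0245×43.2 + 0.059×17.9) / (1 + 0.037×16.8 + 0.0245×19.6 + 0.059×6.39) = 3.332/2.479 = 1.344 kJ/s.
sticklebacks: E/h = 45.6/27.3 = 1.67 kJ/s.
1.67 > 1.344, so adding sticklebacks raises the average — include it.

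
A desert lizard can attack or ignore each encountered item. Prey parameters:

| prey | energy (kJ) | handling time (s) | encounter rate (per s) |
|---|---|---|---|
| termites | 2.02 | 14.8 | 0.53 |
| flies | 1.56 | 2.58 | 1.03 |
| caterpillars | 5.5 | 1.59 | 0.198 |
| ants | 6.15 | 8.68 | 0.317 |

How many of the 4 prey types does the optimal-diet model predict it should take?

1

E/h in descending order: caterpillars 3.46, ants 0.709, flies 0.605, termites 0.136 kJ/s. The optimal diet is the largest prefix of this list for which every included type satisfies E_i/h_i > R on the types above it.
Rate on top 1: 0.8283. ants: 0.709 < 0.8283 → exclude; stop.
Optimal diet: caterpillars — 1 of 4 types.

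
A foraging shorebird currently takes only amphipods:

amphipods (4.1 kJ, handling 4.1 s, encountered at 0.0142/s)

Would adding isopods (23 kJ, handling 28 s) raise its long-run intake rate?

Yes

Current rate: (0.0142×4.1)/(1 + 0.0142×4.1) = 0.05502 kJ/s.
Profitability of isopods: 23/28 = 0.8214 kJ/s.
Since 0.8214 > R, including isopods increases the long-run rate.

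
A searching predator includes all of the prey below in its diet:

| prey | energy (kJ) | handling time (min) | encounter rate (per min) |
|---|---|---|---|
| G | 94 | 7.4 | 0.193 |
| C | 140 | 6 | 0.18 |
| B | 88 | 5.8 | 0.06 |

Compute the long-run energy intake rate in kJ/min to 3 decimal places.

R = Σλ_iE_i / (1 + Σλ_ih_i)
Numerator: 0.193×94 + 0.18×140 + 0.06×88 = 48.62
Denominator: 1 + 0.193×7.4 + 0.18×6 + 0.06×5.8 = 3.856
R = 48.62/3.856 = 12.61 kJ/min

12.609 kJ/min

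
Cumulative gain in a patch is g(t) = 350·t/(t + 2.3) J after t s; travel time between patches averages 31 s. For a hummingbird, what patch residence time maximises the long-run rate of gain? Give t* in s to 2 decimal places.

8.44 s

By the marginal value theorem, leave when the instantaneous gain rate g'(t) equals the habitat-wide average g(t)/(T + t).
g'(t) = 350·2.3/(t + 2.3)². Setting 350·2.3/(t+2.3)² = 350t/[(t+2.3)(31+t)] gives 2.3(31+t) = t(t+2.3), so t² = 2.3×31 = 71.3.
t* = √71.3 = 8.444 s.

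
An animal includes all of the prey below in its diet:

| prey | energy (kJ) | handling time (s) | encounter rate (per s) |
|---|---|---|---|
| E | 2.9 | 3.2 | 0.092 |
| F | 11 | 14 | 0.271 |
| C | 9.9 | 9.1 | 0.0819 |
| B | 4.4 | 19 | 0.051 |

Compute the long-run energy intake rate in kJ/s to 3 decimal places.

0.630 kJ/s

R = (0.092×2.9 + 0.271×11 + 0.0819×9.9 + 0.051×4.4) / (1 + 0.092×3.2 + 0.271×14 + 0.0819×9.1 + 0.051×19) = 4.283/6.803 = 0.6296 kJ/s.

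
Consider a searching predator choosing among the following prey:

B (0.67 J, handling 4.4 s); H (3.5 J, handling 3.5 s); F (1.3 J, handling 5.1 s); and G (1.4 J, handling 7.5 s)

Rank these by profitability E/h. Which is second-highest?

In descending order of E/h:
H: 3.5/3.5 = 1 J/s
F: 1.3/5.1 = 0.255 J/s
G: 1.4/7.5 = 0.187 J/s
B: 0.67/4.4 = 0.152 J/s

F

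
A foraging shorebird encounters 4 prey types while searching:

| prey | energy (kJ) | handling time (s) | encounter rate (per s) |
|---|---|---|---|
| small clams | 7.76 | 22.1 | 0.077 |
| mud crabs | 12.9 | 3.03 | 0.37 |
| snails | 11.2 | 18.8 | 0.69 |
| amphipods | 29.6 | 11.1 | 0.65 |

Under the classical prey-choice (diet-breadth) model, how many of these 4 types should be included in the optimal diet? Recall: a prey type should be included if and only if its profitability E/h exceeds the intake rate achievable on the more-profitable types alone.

2

Rank by E/h (kJ/s): mud crabs 4.26, amphipods 2.67, snails 0.596, small clams 0.351. Include each in turn until the next type's E/h falls below the running intake rate.
Rate on top 1: 2.25. amphipods: 2.67 > 2.25 → include.
Rate on top 2: 2.572. snails: 0.596 < 2.572 → exclude; stop.
Optimal diet: mud crabs, amphipods — 2 of 4 types.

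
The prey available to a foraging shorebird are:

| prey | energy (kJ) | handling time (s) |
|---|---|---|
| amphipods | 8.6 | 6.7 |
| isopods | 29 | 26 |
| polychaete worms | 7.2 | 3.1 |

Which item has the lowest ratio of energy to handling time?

isopods

In descending order of E/h:
polychaete worms: 7.2/3.1 = 2.32 kJ/s
amphipods: 8.6/6.7 = 1.28 kJ/s
isopods: 29/26 = 1.12 kJ/s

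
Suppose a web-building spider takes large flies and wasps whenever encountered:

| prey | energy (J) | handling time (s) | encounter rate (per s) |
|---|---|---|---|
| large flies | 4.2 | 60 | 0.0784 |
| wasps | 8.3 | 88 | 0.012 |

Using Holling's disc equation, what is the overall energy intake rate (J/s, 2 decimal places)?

0.06 J/s

R = Σλ_iE_i / (1 + Σλ_ih_i)
Numerator: 0.0784×4.2 + 0.012×8.3 = 0.4289
Denominator: 1 + 0.0784×60 + 0.012×88 = 6.76
R = 0.4289/6.76 = 0.06344 J/s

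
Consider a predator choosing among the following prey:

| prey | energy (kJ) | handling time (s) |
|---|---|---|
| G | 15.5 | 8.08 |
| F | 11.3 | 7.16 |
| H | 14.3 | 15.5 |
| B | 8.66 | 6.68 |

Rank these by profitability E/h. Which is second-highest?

In descending order of E/h:
G: 15.5/8.08 = 1.92 kJ/s
F: 11.3/7.16 = 1.58 kJ/s
B: 8.66/6.68 = 1.3 kJ/s
H: 14.3/15.5 = 0.923 kJ/s

F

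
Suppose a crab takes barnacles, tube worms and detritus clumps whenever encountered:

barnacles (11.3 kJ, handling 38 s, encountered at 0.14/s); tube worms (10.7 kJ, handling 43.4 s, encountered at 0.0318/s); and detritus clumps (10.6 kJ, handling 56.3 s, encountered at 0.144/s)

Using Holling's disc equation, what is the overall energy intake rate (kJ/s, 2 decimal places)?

R = Σλ_iE_i / (1 + Σλ_ih_i)
Numerator: 0.14×11.3 + 0.0318×10.7 + 0.144×10.6 = 3.449
Denominator: 1 + 0.14×38 + 0.0318×43.4 + 0.144×56.3 = 15.81
R = 3.449/15.81 = 0.2182 kJ/s

0.22 kJ/s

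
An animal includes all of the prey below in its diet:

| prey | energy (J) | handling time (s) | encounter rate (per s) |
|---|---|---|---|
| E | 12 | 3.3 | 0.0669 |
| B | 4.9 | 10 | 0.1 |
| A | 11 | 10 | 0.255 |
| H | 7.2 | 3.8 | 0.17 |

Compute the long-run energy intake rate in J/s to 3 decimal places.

Energy encountered per unit search time: 0.0669×12 + 0.1×4.9 + 0.255×11 + 0.17×7.2 = 5.322 J/s.
Handling time per unit search time: 0.0669×3.3 + 0.1×10 + 0.255×10 + 0.17×3.8 = 4.417.
Rate = 5.322/(1 + 4.417) = 0.9825 J/s.

0.982 J/s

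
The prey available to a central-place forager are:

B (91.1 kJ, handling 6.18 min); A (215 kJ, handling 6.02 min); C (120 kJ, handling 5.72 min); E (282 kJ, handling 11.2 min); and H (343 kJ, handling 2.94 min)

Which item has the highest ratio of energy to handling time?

H

In descending order of E/h:
H: 343/2.94 = 117 kJ/min
A: 215/6.02 = 35.7 kJ/min
E: 282/11.2 = 25.2 kJ/min
C: 120/5.72 = 21 kJ/min
B: 91.1/6.18 = 14.7 kJ/min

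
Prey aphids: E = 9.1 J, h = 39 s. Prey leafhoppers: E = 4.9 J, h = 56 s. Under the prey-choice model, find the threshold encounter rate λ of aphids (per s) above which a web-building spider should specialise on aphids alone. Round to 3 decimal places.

The zero-one rule: include leafhoppers iff E₂/h₂ > λE₁/(1+λh₁). Equality gives the switch point.
λE₁h₂ = E₂ + λE₂h₁ ⇒ λ = E₂/(E₁h₂ − E₂h₁) = 4.9/(509.6 − 191.1) = 0.01538 per s.

0.015 per s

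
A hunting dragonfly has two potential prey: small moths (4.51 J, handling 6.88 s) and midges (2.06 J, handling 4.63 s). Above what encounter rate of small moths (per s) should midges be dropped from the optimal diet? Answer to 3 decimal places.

At the threshold, the rate on small moths alone equals the profitability of midges: λ·4.51/(1 + λ·6.88) = 2.06/4.63 = 0.4449.
Rearranging, λ(4.51 − 0.4449×6.88) = 0.4449, so λ = 0.4449/1.449 = 0.3071 per s.

0.307 per s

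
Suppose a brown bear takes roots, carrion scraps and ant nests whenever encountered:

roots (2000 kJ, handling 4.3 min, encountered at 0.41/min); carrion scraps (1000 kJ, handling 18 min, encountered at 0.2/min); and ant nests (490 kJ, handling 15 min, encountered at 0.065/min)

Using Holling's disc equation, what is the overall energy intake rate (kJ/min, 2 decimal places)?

R = Σλ_iE_i / (1 + Σλ_ih_i)
Numerator: 0.41×2000 + 0.2×1000 + 0.065×490 = 1052
Denominator: 1 + 0.41×4.3 + 0.2×18 + 0.065×15 = 7.338
R = 1052/7.338 = 143.3 kJ/min

143.34 kJ/min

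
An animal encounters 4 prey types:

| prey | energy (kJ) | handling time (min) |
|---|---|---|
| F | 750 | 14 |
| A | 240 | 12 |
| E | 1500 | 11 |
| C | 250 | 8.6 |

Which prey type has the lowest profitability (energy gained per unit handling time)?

A

In descending order of E/h:
E: 1500/11 = 136 kJ/min
F: 750/14 = 53.6 kJ/min
C: 250/8.6 = 29.1 kJ/min
A: 240/12 = 20 kJ/min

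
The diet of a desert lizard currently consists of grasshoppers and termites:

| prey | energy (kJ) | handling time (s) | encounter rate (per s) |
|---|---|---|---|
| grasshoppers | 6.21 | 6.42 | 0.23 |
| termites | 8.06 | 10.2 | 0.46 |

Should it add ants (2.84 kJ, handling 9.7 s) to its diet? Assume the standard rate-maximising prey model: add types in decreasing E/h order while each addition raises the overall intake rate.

On grasshoppers and termites alone, R = ΣλE/(1+Σλh) = 5.136/7.169 = 0.7164 kJ/s.
ants: E/h = 2.84/9.7 = 0.2928 kJ/s.
0.2928 < 0.7164, so adding ants would lower the average — exclude it.

No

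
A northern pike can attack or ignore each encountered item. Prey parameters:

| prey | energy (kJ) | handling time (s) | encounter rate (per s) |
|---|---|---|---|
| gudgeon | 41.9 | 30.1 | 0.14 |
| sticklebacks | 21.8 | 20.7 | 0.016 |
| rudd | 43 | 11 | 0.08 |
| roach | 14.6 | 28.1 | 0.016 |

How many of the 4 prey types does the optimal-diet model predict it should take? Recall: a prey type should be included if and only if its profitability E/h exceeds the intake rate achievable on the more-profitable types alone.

1

E/h in descending order: rudd 3.91, gudgeon 1.39, sticklebacks 1.05, roach 0.52 kJ/s. The optimal diet is the largest prefix of this list for which every included type satisfies E_i/h_i > R on the types above it.
Rate on top 1: 1.83. gudgeon: 1.39 < 1.83 → exclude; stop.
Optimal diet: rudd — 1 of 4 types.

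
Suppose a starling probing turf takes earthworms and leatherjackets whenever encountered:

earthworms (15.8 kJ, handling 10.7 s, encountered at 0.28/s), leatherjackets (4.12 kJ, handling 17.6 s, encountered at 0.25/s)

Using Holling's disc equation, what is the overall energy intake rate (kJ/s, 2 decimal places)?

R = Σλ_iE_i / (1 + Σλ_ih_i)
Numerator: 0.28×15.8 + 0.25×4.12 = 5.454
Denominator: 1 + 0.28×10.7 + 0.25×17.6 = 8.396
R = 5.454/8.396 = 0.6496 kJ/s

0.65 kJ/s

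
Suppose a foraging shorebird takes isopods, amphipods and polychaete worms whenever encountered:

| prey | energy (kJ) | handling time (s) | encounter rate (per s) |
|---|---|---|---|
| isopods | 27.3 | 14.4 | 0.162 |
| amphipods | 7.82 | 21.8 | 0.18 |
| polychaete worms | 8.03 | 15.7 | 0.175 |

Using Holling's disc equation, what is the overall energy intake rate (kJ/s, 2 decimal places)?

R = (0.162×27.3 + 0.18×7.82 + 0.175×8.03) / (1 + 0.162×14.4 + 0.18×21.8 + 0.175×15.7) = 7.235/10 = 0.7232 kJ/s.

0.72 kJ/s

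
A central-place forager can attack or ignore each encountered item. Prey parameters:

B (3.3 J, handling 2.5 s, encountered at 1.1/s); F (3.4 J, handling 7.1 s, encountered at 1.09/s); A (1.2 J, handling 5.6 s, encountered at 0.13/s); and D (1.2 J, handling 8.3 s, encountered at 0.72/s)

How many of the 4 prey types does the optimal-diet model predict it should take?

Rank by E/h (J/s): B 1.32, F 0.479, A 0.214, D 0.145. Include each in turn until the next type's E/h falls below the running intake rate.
Rate on top 1: 0.968. F: 0.479 < 0.968 → exclude; stop.
Optimal diet: B — 1 of 4 types.

1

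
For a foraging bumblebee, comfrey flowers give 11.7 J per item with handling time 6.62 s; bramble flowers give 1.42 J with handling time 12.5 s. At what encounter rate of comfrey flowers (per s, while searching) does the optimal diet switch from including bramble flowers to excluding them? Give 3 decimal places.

At the threshold, the rate on comfrey flowers alone equals the profitability of bramble flowers: λ·11.7/(1 + λ·6.62) = 1.42/12.5 = 0.1136.
Rearranging, λ(11.7 − 0.1136×6.62) = 0.1136, so λ = 0.1136/10.95 = 0.01038 per s.

0.010 per s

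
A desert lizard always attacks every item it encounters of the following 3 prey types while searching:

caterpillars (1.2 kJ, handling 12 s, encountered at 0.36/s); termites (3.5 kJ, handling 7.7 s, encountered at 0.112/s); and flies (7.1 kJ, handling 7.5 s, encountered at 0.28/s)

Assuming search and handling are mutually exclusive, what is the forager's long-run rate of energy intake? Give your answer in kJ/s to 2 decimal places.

R = Σλ_iE_i / (1 + Σλ_ih_i)
Numerator: 0.36×1.2 + 0.112×3.5 + 0.28×7.1 = 2.812
Denominator: 1 + 0.36×12 + 0.112×7.7 + 0.28×7.5 = 8.282
R = 2.812/8.282 = 0.3395 kJ/s

0.34 kJ/s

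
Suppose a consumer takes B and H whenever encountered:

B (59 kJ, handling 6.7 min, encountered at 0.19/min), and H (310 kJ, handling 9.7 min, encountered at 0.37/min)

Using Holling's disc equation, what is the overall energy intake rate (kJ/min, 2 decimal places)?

Energy encountered per unit search time: 0.19×59 + 0.37×310 = 125.9 kJ/min.
Handling time per unit search time: 0.19×6.7 + 0.37×9.7 = 4.862.
Rate = 125.9/(1 + 4.862) = 21.48 kJ/min.

21.48 kJ/min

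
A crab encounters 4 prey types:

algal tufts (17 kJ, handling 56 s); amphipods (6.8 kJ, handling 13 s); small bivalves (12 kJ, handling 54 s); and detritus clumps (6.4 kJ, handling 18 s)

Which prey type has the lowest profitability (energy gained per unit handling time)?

Profitability E/h (kJ/s): algal tufts = 17/56 = 0.304, amphipods = 6.8/13 = 0.523, small bivalves = 12/54 = 0.222, detritus clumps = 6.4/18 = 0.356.
Ranked: amphipods > detritus clumps > algal tufts > small bivalves.

small bivalves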